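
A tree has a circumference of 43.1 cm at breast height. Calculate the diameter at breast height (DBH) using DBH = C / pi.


DBH = C / pi = 43.1 / 3.141593 = 13.7192 ≈ 13.72 cm

13.72 cm


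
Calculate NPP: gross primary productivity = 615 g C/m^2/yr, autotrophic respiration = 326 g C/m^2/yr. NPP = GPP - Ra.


NPP = GPP - Ra = 615 - 326 = 289 g C/m^2/yr

289 g C/m^2/yr


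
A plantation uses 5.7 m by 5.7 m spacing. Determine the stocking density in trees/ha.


N = 10000 / 5.7^2 = 10000 / 32.49 = 307.787 ≈ 308 trees/ha

308 trees/ha


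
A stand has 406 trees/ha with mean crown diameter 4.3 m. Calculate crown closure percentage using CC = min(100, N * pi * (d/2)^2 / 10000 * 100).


(d/2)^2 = (4.3/2)^2 = 2.15^2 = 4.6225
Crown area = 3.141593 * 4.6225 = 14.5220 m^2
N * area / 10000 * 100 = 406 * 14.5220 / 10000 * 100 = 58.9593
CC = min(100, 58.9593) = 58.9593 ≈ 59.0%

59.0%


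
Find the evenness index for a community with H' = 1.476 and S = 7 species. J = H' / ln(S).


ln(7) = 1.94591
J = H' / ln(S) = 1.476 / 1.94591 = 0.758514 ≈ 0.7585

0.7585


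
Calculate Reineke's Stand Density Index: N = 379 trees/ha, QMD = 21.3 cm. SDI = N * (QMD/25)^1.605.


QMD/25 = 21.3/25 = 0.852
(0.852)^1.605 = exp(1.605 * ln(0.852)) = exp(1.605 * (-0.160169)) = exp(-0.257071) = 0.773313
SDI = 379 * 0.773313 = 293.086 ≈ 293

293


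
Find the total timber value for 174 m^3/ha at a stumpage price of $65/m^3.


Value = 174 * 65 = $11310/ha

$11310/ha


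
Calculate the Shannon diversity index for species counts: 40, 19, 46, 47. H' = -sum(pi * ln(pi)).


Total N = 40 + 19 + 46 + 47 = 152
Per-species terms:
  p = 40/152 = 0.263158; ln(p) = -1.335001; p*ln(p) = 0.263158 * (-1.335001) = -0.351316
  p = 19/152 = 0.125000; ln(p) = -2.079442; p*ln(p) = 0.125000 * (-2.079442) = -0.259930
  p = 46/152 = 0.302632; ln(p) = -1.195238; p*ln(p) = 0.302632 * (-1.195238) = -0.361717
  p = 47/152 = 0.309211; ln(p) = -1.173731; p*ln(p) = 0.309211 * (-1.173731) = -0.362931
sum(p*ln(p)) = (-0.351316) + (-0.259930) + (-0.361717) + (-0.362931) = -1.335894
H' = -(-1.335894) = 1.335894 ≈ 1.3359

1.3359


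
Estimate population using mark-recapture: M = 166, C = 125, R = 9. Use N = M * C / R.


N = M * C / R = 166 * 125 / 9 = 20750 / 9 = 2305.56 ≈ 2306

2306 individuals


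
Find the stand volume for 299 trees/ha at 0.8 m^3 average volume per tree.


V_stand = 299 * 0.8 = 239.2 m^3/ha

239.2 m^3/ha


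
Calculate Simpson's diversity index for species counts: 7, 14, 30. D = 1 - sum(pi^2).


Total N = 7 + 14 + 30 = 51
Per-species terms:
  p = 7/51 = 0.137255; p^2 = 0.137255^2 = 0.018839
  p = 14/51 = 0.274510; p^2 = 0.274510^2 = 0.075356
  p = 30/51 = 0.588235; p^2 = 0.588235^2 = 0.346020
sum(p^2) = 0.018839 + 0.075356 + 0.346020 = 0.440215
D = 1 - 0.440215 = 0.559785 ≈ 0.5598

0.5598


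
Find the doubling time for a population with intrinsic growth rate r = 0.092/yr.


td = ln(2) / 0.092 = 0.693147 / 0.092 = 7.53421 ≈ 7.5 years

7.5 years


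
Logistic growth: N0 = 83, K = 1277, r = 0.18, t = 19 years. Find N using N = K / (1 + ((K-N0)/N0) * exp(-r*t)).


(K - N0)/N0 = (1277 - 83)/83 = 1194/83 = 14.3855
r*t = 0.18 * 19 = 3.42; exp(-3.42) = 0.0327124
14.3855 * 0.0327124 = 0.470584
1 + 0.470584 = 1.47058
N = 1277 / 1.47058 = 868.365 ≈ 868

868


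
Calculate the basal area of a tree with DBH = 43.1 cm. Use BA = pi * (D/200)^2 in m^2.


D/200 = 43.1/200 = 0.2155 m
(D/200)^2 = 0.2155^2 = 0.04644025
BA = 3.141593 * 0.04644025 = 0.145896 ≈ 0.1459 m^2

0.1459 m^2


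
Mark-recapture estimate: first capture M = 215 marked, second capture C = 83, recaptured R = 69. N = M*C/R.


N = M * C / R = 215 * 83 / 69 = 17845 / 69 = 258.62 ≈ 259

259 individuals


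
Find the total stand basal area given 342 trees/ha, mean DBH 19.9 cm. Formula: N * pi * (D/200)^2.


(D/200)^2 = (19.9/200)^2 = 0.0995^2 = 0.00990025
Individual BA = 3.141593 * 0.00990025 = 0.0311026 m^2
Stand BA = 342 * 0.0311026 = 10.6371 ≈ 10.64 m^2/ha

10.64 m^2/ha


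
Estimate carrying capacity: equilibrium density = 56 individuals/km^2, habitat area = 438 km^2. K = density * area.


K = 56 * 438 = 24528 individuals

24528 individuals


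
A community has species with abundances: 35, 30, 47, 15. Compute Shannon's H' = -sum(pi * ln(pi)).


Total N = 35 + 30 + 47 + 15 = 127
Per-species terms:
  p = 35/127 = 0.275591; ln(p) = -1.288837; p*ln(p) = 0.275591 * (-1.288837) = -0.355192
  p = 30/127 = 0.236220; ln(p) = -1.442992; p*ln(p) = 0.236220 * (-1.442992) = -0.340864
  p = 47/127 = 0.370079; ln(p) = -0.994039; p*ln(p) = 0.370079 * (-0.994039) = -0.367873
  p = 15/127 = 0.118110; ln(p) = -2.136139; p*ln(p) = 0.118110 * (-2.136139) = -0.252299
sum(p*ln(p)) = (-0.355192) + (-0.340864) + (-0.367873) + (-0.252299) = -1.316228
H' = -(-1.316228) = 1.316228 ≈ 1.3162

1.3162


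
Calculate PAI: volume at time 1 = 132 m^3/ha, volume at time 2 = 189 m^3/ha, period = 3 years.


PAI = (V2 - V1) / period = (189 - 132) / 3 = 57 / 3 = 19.00 m^3/ha/yr

19.00 m^3/ha/yr


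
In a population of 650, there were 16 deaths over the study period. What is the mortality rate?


Mortality rate = 16 / 650 = 0.024615 ≈ 0.0246

0.0246


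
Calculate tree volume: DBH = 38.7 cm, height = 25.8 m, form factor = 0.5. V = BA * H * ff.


(D/200)^2 = (38.7/200)^2 = 0.1935^2 = 0.03744225
BA = 3.141593 * 0.03744225 = 0.117628 m^2
V = 0.117628 * 25.8 * 0.5 = 1.51740 ≈ 1.517 m^3

1.517 m^3


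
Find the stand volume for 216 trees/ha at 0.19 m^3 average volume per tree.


V_stand = 216 * 0.19 = 41.04 ≈ 41.0 m^3/ha

41.0 m^3/ha


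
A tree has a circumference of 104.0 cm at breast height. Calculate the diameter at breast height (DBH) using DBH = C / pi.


DBH = C / pi = 104.0 / 3.141593 = 33.1042 ≈ 33.10 cm

33.10 cm


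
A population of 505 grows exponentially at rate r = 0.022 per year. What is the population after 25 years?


r*t = 0.022 * 25 = 0.55
exp(0.55) = 1.73325
N = 505 * 1.73325 = 875.291 ≈ 875

875


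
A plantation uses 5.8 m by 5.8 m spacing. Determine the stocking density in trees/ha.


N = 10000 / 5.8^2 = 10000 / 33.64 = 297.265 ≈ 297 trees/ha

297 trees/ha


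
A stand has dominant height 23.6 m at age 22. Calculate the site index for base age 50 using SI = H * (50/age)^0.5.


50/22 = 2.27273
(2.27273)^0.5 = 1.50756
SI = 23.6 * 1.50756 = 35.5784 ≈ 35.6 m

35.6 m


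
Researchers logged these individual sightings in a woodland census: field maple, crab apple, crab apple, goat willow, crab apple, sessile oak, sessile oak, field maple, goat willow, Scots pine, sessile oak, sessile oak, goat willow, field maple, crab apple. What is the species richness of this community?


Total individuals logged = 15
Distinct species (count of individuals): field maple (3), crab apple (4), goat willow (3), sessile oak (4), Scots pine (1)
Species richness = number of distinct species = 5

5


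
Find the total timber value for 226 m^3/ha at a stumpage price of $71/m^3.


Value = 226 * 71 = $16046/ha

$16046/ha


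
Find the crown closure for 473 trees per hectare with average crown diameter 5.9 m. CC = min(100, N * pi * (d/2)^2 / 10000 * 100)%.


(d/2)^2 = (5.9/2)^2 = 2.95^2 = 8.7025
Crown area = 3.141593 * 8.7025 = 27.3397 m^2
N * area / 10000 * 100 = 473 * 27.3397 / 10000 * 100 = 129.317
CC = min(100, 129.317) = 100%

100%


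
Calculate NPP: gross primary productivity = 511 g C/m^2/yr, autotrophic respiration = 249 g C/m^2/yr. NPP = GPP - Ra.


NPP = GPP - Ra = 511 - 249 = 262 g C/m^2/yr

262 g C/m^2/yr


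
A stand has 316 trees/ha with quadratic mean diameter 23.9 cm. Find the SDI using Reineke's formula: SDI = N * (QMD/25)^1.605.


QMD/25 = 23.9/25 = 0.956
(0.956)^1.605 = exp(1.605 * ln(0.956)) = exp(1.605 * (-0.0449974)) = exp(-0.0722208) = 0.930325
SDI = 316 * 0.930325 = 293.983 ≈ 294

294


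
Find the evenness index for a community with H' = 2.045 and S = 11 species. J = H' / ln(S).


ln(11) = 2.39790
J = H' / ln(S) = 2.045 / 2.39790 = 0.852830 ≈ 0.8528

0.8528


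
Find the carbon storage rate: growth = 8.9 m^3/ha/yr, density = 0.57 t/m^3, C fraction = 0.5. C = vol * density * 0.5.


C = 8.9 * 0.57 * 0.5 = 2.5365 ≈ 2.54 t C/ha/yr

2.54 t C/ha/yr


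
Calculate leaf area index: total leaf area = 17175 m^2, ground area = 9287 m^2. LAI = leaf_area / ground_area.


LAI = 17175 / 9287 = 1.8494 ≈ 1.85

1.85


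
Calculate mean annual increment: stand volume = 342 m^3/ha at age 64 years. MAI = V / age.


MAI = 342 / 64 = 5.3438 ≈ 5.34 m^3/ha/yr

5.34 m^3/ha/yr


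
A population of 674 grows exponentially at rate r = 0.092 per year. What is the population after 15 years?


r*t = 0.092 * 15 = 1.38
exp(1.38) = 3.97490
N = 674 * 3.97490 = 2679.08 ≈ 2679

2679


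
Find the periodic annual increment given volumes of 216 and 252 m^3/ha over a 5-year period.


PAI = (V2 - V1) / period = (252 - 216) / 5 = 36 / 5 = 7.20 m^3/ha/yr

7.20 m^3/ha/yr


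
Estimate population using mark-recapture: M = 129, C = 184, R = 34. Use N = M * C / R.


N = M * C / R = 129 * 184 / 34 = 23736 / 34 = 698.12 ≈ 698

698 individuals


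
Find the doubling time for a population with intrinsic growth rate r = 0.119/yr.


td = ln(2) / 0.119 = 0.693147 / 0.119 = 5.82476 ≈ 5.8 years

5.8 years


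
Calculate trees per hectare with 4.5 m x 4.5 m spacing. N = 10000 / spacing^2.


N = 10000 / 4.5^2 = 10000 / 20.25 = 493.827 ≈ 494 trees/ha

494 trees/ha


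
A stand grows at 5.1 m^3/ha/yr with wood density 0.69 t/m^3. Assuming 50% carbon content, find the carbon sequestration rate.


C = 5.1 * 0.69 * 0.5 = 1.7595 ≈ 1.76 t C/ha/yr

1.76 t C/ha/yr


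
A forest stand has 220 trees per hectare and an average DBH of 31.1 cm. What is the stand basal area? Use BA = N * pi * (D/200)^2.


(D/200)^2 = (31.1/200)^2 = 0.1555^2 = 0.02418025
Individual BA = 3.141593 * 0.02418025 = 0.0759645 m^2
Stand BA = 220 * 0.0759645 = 16.7122 ≈ 16.71 m^2/ha

16.71 m^2/ha


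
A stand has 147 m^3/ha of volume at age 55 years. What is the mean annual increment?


MAI = 147 / 55 = 2.6727 ≈ 2.67 m^3/ha/yr

2.67 m^3/ha/yr


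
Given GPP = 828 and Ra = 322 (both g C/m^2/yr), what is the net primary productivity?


NPP = GPP - Ra = 828 - 322 = 506 g C/m^2/yr

506 g C/m^2/yr


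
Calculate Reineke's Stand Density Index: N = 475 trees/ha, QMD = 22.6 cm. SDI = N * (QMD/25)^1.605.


QMD/25 = 22.6/25 = 0.904
(0.904)^1.605 = exp(1.605 * ln(0.904)) = exp(1.605 * (-0.100926)) = exp(-0.161986) = 0.850453
SDI = 475 * 0.850453 = 403.965 ≈ 404

404


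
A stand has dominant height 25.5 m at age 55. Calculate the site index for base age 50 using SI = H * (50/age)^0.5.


50/55 = 0.909091
(0.909091)^0.5 = 0.953463
SI = 25.5 * 0.953463 = 24.3133 ≈ 24.3 m

24.3 m


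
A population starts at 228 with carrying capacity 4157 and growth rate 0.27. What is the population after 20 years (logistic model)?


(K - N0)/N0 = (4157 - 228)/228 = 3929/228 = 17.2325
r*t = 0.27 * 20 = 5.4; exp(-5.4) = 0.00451658
17.2325 * 0.00451658 = 0.0778320
1 + 0.0778320 = 1.07783
N = 4157 / 1.07783 = 3856.82 ≈ 3857

3857


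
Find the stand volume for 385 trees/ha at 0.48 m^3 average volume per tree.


V_stand = 385 * 0.48 = 184.8 m^3/ha

184.8 m^3/ha


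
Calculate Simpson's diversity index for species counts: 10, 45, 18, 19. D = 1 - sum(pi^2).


Total N = 10 + 45 + 18 + 19 = 92
Per-species terms:
  p = 10/92 = 0.108696; p^2 = 0.108696^2 = 0.011815
  p = 45/92 = 0.489130; p^2 = 0.489130^2 = 0.239248
  p = 18/92 = 0.195652; p^2 = 0.195652^2 = 0.038280
  p = 19/92 = 0.206522; p^2 = 0.206522^2 = 0.042651
sum(p^2) = 0.011815 + 0.239248 + 0.038280 + 0.042651 = 0.331994
D = 1 - 0.331994 = 0.668006 ≈ 0.6680

0.6680


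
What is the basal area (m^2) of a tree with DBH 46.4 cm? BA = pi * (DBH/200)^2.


D/200 = 46.4/200 = 0.232 m
(D/200)^2 = 0.232^2 = 0.053824
BA = 3.141593 * 0.053824 = 0.169093 ≈ 0.1691 m^2

0.1691 m^2


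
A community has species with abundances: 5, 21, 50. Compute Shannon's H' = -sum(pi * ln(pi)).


Total N = 5 + 21 + 50 = 76
Per-species terms:
  p = 5/76 = 0.065789; ln(p) = -2.721303; p*ln(p) = 0.065789 * (-2.721303) = -0.179032
  p = 21/76 = 0.276316; ln(p) = -1.286210; p*ln(p) = 0.276316 * (-1.286210) = -0.355400
  p = 50/76 = 0.657895; ln(p) = -0.418710; p*ln(p) = 0.657895 * (-0.418710) = -0.275467
sum(p*ln(p)) = (-0.179032) + (-0.355400) + (-0.275467) = -0.809899
H' = -(-0.809899) = 0.809899 ≈ 0.8099

0.8099


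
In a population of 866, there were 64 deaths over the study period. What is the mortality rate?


Mortality rate = 64 / 866 = 0.073903 ≈ 0.0739

0.0739


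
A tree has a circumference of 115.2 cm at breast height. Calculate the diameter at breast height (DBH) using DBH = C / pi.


DBH = C / pi = 115.2 / 3.141593 = 36.6693 ≈ 36.67 cm

36.67 cm


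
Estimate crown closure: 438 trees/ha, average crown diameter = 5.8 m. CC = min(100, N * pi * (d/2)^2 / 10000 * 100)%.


(d/2)^2 = (5.8/2)^2 = 2.9^2 = 8.41
Crown area = 3.141593 * 8.41 = 26.4208 m^2
N * area / 10000 * 100 = 438 * 26.4208 / 10000 * 100 = 115.723
CC = min(100, 115.723) = 100%

100%


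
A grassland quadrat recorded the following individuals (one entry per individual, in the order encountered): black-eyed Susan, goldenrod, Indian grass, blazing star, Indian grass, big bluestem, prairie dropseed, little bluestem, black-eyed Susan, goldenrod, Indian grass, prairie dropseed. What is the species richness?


Total individuals logged = 12
Distinct species (count of individuals): black-eyed Susan (2), goldenrod (2), Indian grass (3), blazing star (1), big bluestem (1), prairie dropseed (2), little bluestem (1)
Species richness = number of distinct species = 7

7


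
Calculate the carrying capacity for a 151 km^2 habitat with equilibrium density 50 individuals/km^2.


K = 50 * 151 = 7550 individuals

7550 individuals


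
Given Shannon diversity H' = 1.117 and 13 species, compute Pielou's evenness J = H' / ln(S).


ln(13) = 2.56495
J = H' / ln(S) = 1.117 / 2.56495 = 0.435486 ≈ 0.4355

0.4355


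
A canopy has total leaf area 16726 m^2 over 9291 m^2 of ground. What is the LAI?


LAI = 16726 / 9291 = 1.8002 ≈ 1.80

1.80


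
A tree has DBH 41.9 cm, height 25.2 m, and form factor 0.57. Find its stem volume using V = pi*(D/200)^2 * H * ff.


(D/200)^2 = (41.9/200)^2 = 0.2095^2 = 0.04389025
BA = 3.141593 * 0.04389025 = 0.137885 m^2
V = 0.137885 * 25.2 * 0.57 = 1.98058 ≈ 1.981 m^3

1.981 m^3


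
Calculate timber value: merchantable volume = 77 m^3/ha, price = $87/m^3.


Value = 77 * 87 = $6699/ha

$6699/ha


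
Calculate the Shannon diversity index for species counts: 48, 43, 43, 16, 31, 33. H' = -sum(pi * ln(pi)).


Total N = 48 + 43 + 43 + 16 + 31 + 33 = 214
Per-species terms:
  p = 48/214 = 0.224299; ln(p) = -1.494775; p*ln(p) = 0.224299 * (-1.494775) = -0.335277
  p = 43/214 = 0.200935; ln(p) = -1.604774; p*ln(p) = 0.200935 * (-1.604774) = -0.322455
  p = 43/214 = 0.200935; ln(p) = -1.604774; p*ln(p) = 0.200935 * (-1.604774) = -0.322455
  p = 16/214 = 0.074766; ln(p) = -2.593392; p*ln(p) = 0.074766 * (-2.593392) = -0.193898
  p = 31/214 = 0.144860; ln(p) = -1.931988; p*ln(p) = 0.144860 * (-1.931988) = -0.279868
  p = 33/214 = 0.154206; ln(p) = -1.869466; p*ln(p) = 0.154206 * (-1.869466) = -0.288283
sum(p*ln(p)) = (-0.335277) + (-0.322455) + (-0.322455) + (-0.193898) + (-0.279868) + (-0.288283) = -1.742236
H' = -(-1.742236) = 1.742236 ≈ 1.7422

1.7422


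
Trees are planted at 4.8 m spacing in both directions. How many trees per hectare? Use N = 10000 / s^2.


N = 10000 / 4.8^2 = 10000 / 23.04 = 434.028 ≈ 434 trees/ha

434 trees/ha


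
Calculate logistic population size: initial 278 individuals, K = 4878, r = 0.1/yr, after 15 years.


(K - N0)/N0 = (4878 - 278)/278 = 4600/278 = 16.5468
r*t = 0.1 * 15 = 1.5; exp(-1.5) = 0.223130
16.5468 * 0.223130 = 3.69209
1 + 3.69209 = 4.69209
N = 4878 / 4.69209 = 1039.62 ≈ 1040

1040


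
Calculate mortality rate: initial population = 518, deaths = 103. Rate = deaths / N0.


Mortality rate = 103 / 518 = 0.198842 ≈ 0.1988

0.1988


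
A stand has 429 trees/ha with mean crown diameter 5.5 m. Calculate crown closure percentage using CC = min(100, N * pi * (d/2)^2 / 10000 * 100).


(d/2)^2 = (5.5/2)^2 = 2.75^2 = 7.5625
Crown area = 3.141593 * 7.5625 = 23.7583 m^2
N * area / 10000 * 100 = 429 * 23.7583 / 10000 * 100 = 101.923
CC = min(100, 101.923) = 100%

100%


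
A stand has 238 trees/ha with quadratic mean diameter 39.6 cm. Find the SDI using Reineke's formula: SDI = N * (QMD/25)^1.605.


QMD/25 = 39.6/25 = 1.584
(1.584)^1.605 = exp(1.605 * ln(1.584)) = exp(1.605 * 0.459953) = exp(0.738225) = 2.09222
SDI = 238 * 2.09222 = 497.948 ≈ 498

498


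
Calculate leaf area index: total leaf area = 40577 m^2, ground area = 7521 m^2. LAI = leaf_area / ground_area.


LAI = 40577 / 7521 = 5.3952 ≈ 5.40

5.40


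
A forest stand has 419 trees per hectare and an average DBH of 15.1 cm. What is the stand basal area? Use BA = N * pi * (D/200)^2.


(D/200)^2 = (15.1/200)^2 = 0.0755^2 = 0.00570025
Individual BA = 3.141593 * 0.00570025 = 0.0179079 m^2
Stand BA = 419 * 0.0179079 = 7.50341 ≈ 7.50 m^2/ha

7.50 m^2/ha


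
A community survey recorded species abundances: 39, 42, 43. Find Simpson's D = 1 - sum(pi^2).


Total N = 39 + 42 + 43 = 124
Per-species terms:
  p = 39/124 = 0.314516; p^2 = 0.314516^2 = 0.098920
  p = 42/124 = 0.338710; p^2 = 0.338710^2 = 0.114724
  p = 43/124 = 0.346774; p^2 = 0.346774^2 = 0.120252
sum(p^2) = 0.098920 + 0.114724 + 0.120252 = 0.333896
D = 1 - 0.333896 = 0.666104 ≈ 0.6661

0.6661


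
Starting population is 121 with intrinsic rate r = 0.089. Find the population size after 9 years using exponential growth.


r*t = 0.089 * 9 = 0.801
exp(0.801) = 2.22777
N = 121 * 2.22777 = 269.560 ≈ 270

270


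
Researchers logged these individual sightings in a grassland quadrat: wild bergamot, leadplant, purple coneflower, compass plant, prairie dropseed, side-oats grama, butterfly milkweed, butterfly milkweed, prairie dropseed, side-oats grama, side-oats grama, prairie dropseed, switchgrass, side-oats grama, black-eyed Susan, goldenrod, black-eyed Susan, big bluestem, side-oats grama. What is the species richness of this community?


Total individuals logged = 19
Distinct species (count of individuals): wild bergamot (1), leadplant (1), purple coneflower (1), compass plant (1), prairie dropseed (3), side-oats grama (5), butterfly milkweed (2), switchgrass (1), black-eyed Susan (2), goldenrod (1), big bluestem (1)
Species richness = number of distinct species = 11

11


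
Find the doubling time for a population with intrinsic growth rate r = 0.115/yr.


td = ln(2) / 0.115 = 0.693147 / 0.115 = 6.02737 ≈ 6.0 years

6.0 years


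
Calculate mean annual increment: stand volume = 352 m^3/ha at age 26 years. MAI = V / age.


MAI = 352 / 26 = 13.5385 ≈ 13.54 m^3/ha/yr

13.54 m^3/ha/yr


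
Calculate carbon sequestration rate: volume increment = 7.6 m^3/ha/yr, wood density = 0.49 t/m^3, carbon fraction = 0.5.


C = 7.6 * 0.49 * 0.5 = 1.862 ≈ 1.86 t C/ha/yr

1.86 t C/ha/yr


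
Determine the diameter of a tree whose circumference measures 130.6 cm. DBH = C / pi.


DBH = C / pi = 130.6 / 3.141593 = 41.5713 ≈ 41.57 cm

41.57 cm


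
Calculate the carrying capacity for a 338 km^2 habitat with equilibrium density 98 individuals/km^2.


K = 98 * 338 = 33124 individuals

33124 individuals


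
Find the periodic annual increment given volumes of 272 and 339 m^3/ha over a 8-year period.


PAI = (V2 - V1) / period = (339 - 272) / 8 = 67 / 8 = 8.3750 ≈ 8.38 m^3/ha/yr

8.38 m^3/ha/yr


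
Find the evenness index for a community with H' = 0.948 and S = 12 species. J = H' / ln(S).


ln(12) = 2.48491
J = H' / ln(S) = 0.948 / 2.48491 = 0.381503 ≈ 0.3815

0.3815


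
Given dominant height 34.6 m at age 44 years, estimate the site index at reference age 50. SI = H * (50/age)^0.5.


50/44 = 1.13636
(1.13636)^0.5 = 1.06600
SI = 34.6 * 1.06600 = 36.8836 ≈ 36.9 m

36.9 m


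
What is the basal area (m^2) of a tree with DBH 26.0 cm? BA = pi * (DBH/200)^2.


D/200 = 26.0/200 = 0.13 m
(D/200)^2 = 0.13^2 = 0.0169
BA = 3.141593 * 0.0169 = 0.0530929 ≈ 0.0531 m^2

0.0531 m^2


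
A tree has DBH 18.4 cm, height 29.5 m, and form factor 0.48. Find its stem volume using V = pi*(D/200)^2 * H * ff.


(D/200)^2 = (18.4/200)^2 = 0.092^2 = 0.008464
BA = 3.141593 * 0.008464 = 0.0265904 m^2
V = 0.0265904 * 29.5 * 0.48 = 0.376520 ≈ 0.377 m^3

0.377 m^3


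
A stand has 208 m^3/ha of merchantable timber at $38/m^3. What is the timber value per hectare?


Value = 208 * 38 = $7904/ha

$7904/ha


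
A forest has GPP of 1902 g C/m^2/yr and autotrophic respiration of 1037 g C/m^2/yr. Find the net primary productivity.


NPP = GPP - Ra = 1902 - 1037 = 865 g C/m^2/yr

865 g C/m^2/yr


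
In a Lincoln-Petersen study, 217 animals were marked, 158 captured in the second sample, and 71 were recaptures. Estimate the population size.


N = M * C / R = 217 * 158 / 71 = 34286 / 71 = 482.90 ≈ 483

483 individuals


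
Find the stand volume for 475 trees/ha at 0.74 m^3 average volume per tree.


V_stand = 475 * 0.74 = 351.5 m^3/ha

351.5 m^3/ha


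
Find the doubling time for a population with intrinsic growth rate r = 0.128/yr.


td = ln(2) / 0.128 = 0.693147 / 0.128 = 5.41521 ≈ 5.4 years

5.4 years


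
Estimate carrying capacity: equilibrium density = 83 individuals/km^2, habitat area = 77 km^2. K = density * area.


K = 83 * 77 = 6391 individuals

6391 individuals


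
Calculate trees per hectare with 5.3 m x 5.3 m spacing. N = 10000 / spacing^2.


N = 10000 / 5.3^2 = 10000 / 28.09 = 355.999 ≈ 356 trees/ha

356 trees/ha


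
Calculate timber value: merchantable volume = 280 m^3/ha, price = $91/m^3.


Value = 280 * 91 = $25480/ha

$25480/ha


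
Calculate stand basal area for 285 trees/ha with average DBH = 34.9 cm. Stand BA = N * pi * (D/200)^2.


(D/200)^2 = (34.9/200)^2 = 0.1745^2 = 0.03045025
Individual BA = 3.141593 * 0.03045025 = 0.0956623 m^2
Stand BA = 285 * 0.0956623 = 27.2638 ≈ 27.26 m^2/ha

27.26 m^2/ha


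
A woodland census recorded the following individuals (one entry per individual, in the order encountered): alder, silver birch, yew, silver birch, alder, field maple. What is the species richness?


Total individuals logged = 6
Distinct species (count of individuals): alder (2), silver birch (2), yew (1), field maple (1)
Species richness = number of distinct species = 4

4


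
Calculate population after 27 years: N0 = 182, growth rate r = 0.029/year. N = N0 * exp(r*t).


r*t = 0.029 * 27 = 0.783
exp(0.783) = 2.18803
N = 182 * 2.18803 = 398.221 ≈ 398

398


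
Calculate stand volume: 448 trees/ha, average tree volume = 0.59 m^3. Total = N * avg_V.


V_stand = 448 * 0.59 = 264.32 ≈ 264.3 m^3/ha

264.3 m^3/ha


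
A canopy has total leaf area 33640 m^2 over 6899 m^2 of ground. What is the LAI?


LAI = 33640 / 6899 = 4.8761 ≈ 4.88

4.88


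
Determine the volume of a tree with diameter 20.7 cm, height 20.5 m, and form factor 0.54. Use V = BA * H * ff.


(D/200)^2 = (20.7/200)^2 = 0.1035^2 = 0.01071225
BA = 3.141593 * 0.01071225 = 0.0336535 m^2
V = 0.0336535 * 20.5 * 0.54 = 0.372544 ≈ 0.373 m^3

0.373 m^3


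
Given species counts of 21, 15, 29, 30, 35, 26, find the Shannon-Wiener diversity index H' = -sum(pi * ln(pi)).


Total N = 21 + 15 + 29 + 30 + 35 + 26 = 156
Per-species terms:
  p = 21/156 = 0.134615; ln(p) = -2.005336; p*ln(p) = 0.134615 * (-2.005336) = -0.269948
  p = 15/156 = 0.096154; ln(p) = -2.341804; p*ln(p) = 0.096154 * (-2.341804) = -0.225174
  p = 29/156 = 0.185897; ln(p) = -1.682563; p*ln(p) = 0.185897 * (-1.682563) = -0.312783
  p = 30/156 = 0.192308; ln(p) = -1.648657; p*ln(p) = 0.192308 * (-1.648657) = -0.317050
  p = 35/156 = 0.224359; ln(p) = -1.494508; p*ln(p) = 0.224359 * (-1.494508) = -0.335306
  p = 26/156 = 0.166667; ln(p) = -1.791757; p*ln(p) = 0.166667 * (-1.791757) = -0.298627
sum(p*ln(p)) = (-0.269948) + (-0.225174) + (-0.312783) + (-0.317050) + (-0.335306) + (-0.298627) = -1.758888
H' = -(-1.758888) = 1.758888 ≈ 1.7589

1.7589


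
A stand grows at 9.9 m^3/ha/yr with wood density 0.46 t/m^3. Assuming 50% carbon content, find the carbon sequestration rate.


C = 9.9 * 0.46 * 0.5 = 2.277 ≈ 2.28 t C/ha/yr

2.28 t C/ha/yr


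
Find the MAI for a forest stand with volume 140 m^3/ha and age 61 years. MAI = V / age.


MAI = 140 / 61 = 2.2951 ≈ 2.30 m^3/ha/yr

2.30 m^3/ha/yr


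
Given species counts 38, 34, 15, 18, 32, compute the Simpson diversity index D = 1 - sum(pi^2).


Total N = 38 + 34 + 15 + 18 + 32 = 137
Per-species terms:
  p = 38/137 = 0.277372; p^2 = 0.277372^2 = 0.076935
  p = 34/137 = 0.248175; p^2 = 0.248175^2 = 0.061591
  p = 15/137 = 0.109489; p^2 = 0.109489^2 = 0.011988
  p = 18/137 = 0.131387; p^2 = 0.131387^2 = 0.017263
  p = 32/137 = 0.233577; p^2 = 0.233577^2 = 0.054558
sum(p^2) = 0.076935 + 0.061591 + 0.011988 + 0.017263 + 0.054558 = 0.222335
D = 1 - 0.222335 = 0.777665 ≈ 0.7777

0.7777


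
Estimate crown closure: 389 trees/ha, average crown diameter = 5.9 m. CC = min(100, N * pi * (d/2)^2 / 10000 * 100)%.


(d/2)^2 = (5.9/2)^2 = 2.95^2 = 8.7025
Crown area = 3.141593 * 8.7025 = 27.3397 m^2
N * area / 10000 * 100 = 389 * 27.3397 / 10000 * 100 = 106.351
CC = min(100, 106.351) = 100%

100%


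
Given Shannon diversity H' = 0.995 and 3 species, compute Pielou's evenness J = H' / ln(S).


ln(3) = 1.09861
J = H' / ln(S) = 0.995 / 1.09861 = 0.905690 ≈ 0.9057

0.9057


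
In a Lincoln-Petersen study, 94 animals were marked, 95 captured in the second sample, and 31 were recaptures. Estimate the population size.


N = M * C / R = 94 * 95 / 31 = 8930 / 31 = 288.06 ≈ 288

288 individuals


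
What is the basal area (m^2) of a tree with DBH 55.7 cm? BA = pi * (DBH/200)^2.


D/200 = 55.7/200 = 0.2785 m
(D/200)^2 = 0.2785^2 = 0.07756225
BA = 3.141593 * 0.07756225 = 0.243669 ≈ 0.2437 m^2

0.2437 m^2


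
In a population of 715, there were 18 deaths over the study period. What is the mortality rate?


Mortality rate = 18 / 715 = 0.025175 ≈ 0.0252

0.0252


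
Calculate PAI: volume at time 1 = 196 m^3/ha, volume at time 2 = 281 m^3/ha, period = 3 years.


PAI = (V2 - V1) / period = (281 - 196) / 3 = 85 / 3 = 28.3333 ≈ 28.33 m^3/ha/yr

28.33 m^3/ha/yr


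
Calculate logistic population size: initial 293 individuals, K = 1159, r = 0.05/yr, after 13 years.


(K - N0)/N0 = (1159 - 293)/293 = 866/293 = 2.95563
r*t = 0.05 * 13 = 0.65; exp(-0.65) = 0.522046
2.95563 * 0.522046 = 1.54297
1 + 1.54297 = 2.54297
N = 1159 / 2.54297 = 455.766 ≈ 456

456


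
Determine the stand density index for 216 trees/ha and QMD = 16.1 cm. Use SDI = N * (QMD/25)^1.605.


QMD/25 = 16.1/25 = 0.644
(0.644)^1.605 = exp(1.605 * ln(0.644)) = exp(1.605 * (-0.440057)) = exp(-0.706291) = 0.493471
SDI = 216 * 0.493471 = 106.590 ≈ 107

107


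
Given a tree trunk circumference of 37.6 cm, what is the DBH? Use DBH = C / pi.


DBH = C / pi = 37.6 / 3.141593 = 11.9685 ≈ 11.97 cm

11.97 cm


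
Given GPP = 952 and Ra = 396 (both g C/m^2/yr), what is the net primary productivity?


NPP = GPP - Ra = 952 - 396 = 556 g C/m^2/yr

556 g C/m^2/yr


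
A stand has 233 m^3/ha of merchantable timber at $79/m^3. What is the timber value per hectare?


Value = 233 * 79 = $18407/ha

$18407/ha


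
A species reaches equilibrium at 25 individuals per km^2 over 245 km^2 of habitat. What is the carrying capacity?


K = 25 * 245 = 6125 individuals

6125 individuals


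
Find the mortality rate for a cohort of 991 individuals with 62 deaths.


Mortality rate = 62 / 991 = 0.062563 ≈ 0.0626

0.0626


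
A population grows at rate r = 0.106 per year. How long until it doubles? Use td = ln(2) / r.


td = ln(2) / 0.106 = 0.693147 / 0.106 = 6.53912 ≈ 6.5 years

6.5 years


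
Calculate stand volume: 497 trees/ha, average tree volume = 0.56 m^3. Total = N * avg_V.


V_stand = 497 * 0.56 = 278.32 ≈ 278.3 m^3/ha

278.3 m^3/ha


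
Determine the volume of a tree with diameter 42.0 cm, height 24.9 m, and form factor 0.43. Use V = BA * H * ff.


(D/200)^2 = (42.0/200)^2 = 0.21^2 = 0.0441
BA = 3.141593 * 0.0441 = 0.138544 m^2
V = 0.138544 * 24.9 * 0.43 = 1.48339 ≈ 1.483 m^3

1.483 m^3


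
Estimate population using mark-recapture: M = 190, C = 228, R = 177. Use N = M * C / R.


N = M * C / R = 190 * 228 / 177 = 43320 / 177 = 244.75 ≈ 245

245 individuals


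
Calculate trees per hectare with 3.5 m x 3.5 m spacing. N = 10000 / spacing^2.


N = 10000 / 3.5^2 = 10000 / 12.25 = 816.327 ≈ 816 trees/ha

816 trees/ha


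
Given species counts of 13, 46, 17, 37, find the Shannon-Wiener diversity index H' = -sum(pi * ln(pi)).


Total N = 13 + 46 + 17 + 37 = 113
Per-species terms:
  p = 13/113 = 0.115044; ln(p) = -2.162441; p*ln(p) = 0.115044 * (-2.162441) = -0.248776
  p = 46/113 = 0.407080; ln(p) = -0.898746; p*ln(p) = 0.407080 * (-0.898746) = -0.365862
  p = 17/113 = 0.150442; ln(p) = -1.894178; p*ln(p) = 0.150442 * (-1.894178) = -0.284964
  p = 37/113 = 0.327434; ln(p) = -1.116469; p*ln(p) = 0.327434 * (-1.116469) = -0.365570
sum(p*ln(p)) = (-0.248776) + (-0.365862) + (-0.284964) + (-0.365570) = -1.265172
H' = -(-1.265172) = 1.265172 ≈ 1.2652

1.2652


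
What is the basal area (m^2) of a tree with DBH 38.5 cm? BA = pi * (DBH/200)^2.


D/200 = 38.5/200 = 0.1925 m
(D/200)^2 = 0.1925^2 = 0.03705625
BA = 3.141593 * 0.03705625 = 0.116416 ≈ 0.1164 m^2

0.1164 m^2


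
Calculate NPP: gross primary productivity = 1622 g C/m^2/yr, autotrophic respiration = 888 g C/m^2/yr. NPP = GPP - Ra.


NPP = GPP - Ra = 1622 - 888 = 734 g C/m^2/yr

734 g C/m^2/yr


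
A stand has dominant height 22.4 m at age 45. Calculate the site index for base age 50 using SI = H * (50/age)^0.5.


50/45 = 1.11111
(1.11111)^0.5 = 1.05409
SI = 22.4 * 1.05409 = 23.6116 ≈ 23.6 m

23.6 m


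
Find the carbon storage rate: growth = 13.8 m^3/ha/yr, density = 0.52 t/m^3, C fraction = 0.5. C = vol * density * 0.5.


C = 13.8 * 0.52 * 0.5 = 3.588 ≈ 3.59 t C/ha/yr

3.59 t C/ha/yr


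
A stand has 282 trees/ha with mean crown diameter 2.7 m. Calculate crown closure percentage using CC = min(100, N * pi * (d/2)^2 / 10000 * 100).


(d/2)^2 = (2.7/2)^2 = 1.35^2 = 1.8225
Crown area = 3.141593 * 1.8225 = 5.72555 m^2
N * area / 10000 * 100 = 282 * 5.72555 / 10000 * 100 = 16.1461
CC = min(100, 16.1461) = 16.1461 ≈ 16.1%

16.1%


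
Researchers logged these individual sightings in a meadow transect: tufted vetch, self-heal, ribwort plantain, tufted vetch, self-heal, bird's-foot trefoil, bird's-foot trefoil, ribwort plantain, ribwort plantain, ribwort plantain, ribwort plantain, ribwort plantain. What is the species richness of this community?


Total individuals logged = 12
Distinct species (count of individuals): tufted vetch (2), self-heal (2), ribwort plantain (6), bird's-foot trefoil (2)
Species richness = number of distinct species = 4

4


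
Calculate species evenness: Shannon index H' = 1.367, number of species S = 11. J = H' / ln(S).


ln(11) = 2.39790
J = H' / ln(S) = 1.367 / 2.39790 = 0.570082 ≈ 0.5701

0.5701


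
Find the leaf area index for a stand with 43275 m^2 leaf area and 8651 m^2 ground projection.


LAI = 43275 / 8651 = 5.0023 ≈ 5.00

5.00


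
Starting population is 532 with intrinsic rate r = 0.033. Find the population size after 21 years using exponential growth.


r*t = 0.033 * 21 = 0.693
exp(0.693) = 1.99971
N = 532 * 1.99971 = 1063.85 ≈ 1064

1064


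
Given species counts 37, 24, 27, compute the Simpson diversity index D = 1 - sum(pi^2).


Total N = 37 + 24 + 27 = 88
Per-species terms:
  p = 37/88 = 0.420455; p^2 = 0.420455^2 = 0.176782
  p = 24/88 = 0.272727; p^2 = 0.272727^2 = 0.074380
  p = 27/88 = 0.306818; p^2 = 0.306818^2 = 0.094137
sum(p^2) = 0.176782 + 0.074380 + 0.094137 = 0.345299
D = 1 - 0.345299 = 0.654701 ≈ 0.6547

0.6547


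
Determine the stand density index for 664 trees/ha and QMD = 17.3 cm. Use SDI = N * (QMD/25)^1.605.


QMD/25 = 17.3/25 = 0.692
(0.692)^1.605 = exp(1.605 * ln(0.692)) = exp(1.605 * (-0.368169)) = exp(-0.590911) = 0.553823
SDI = 664 * 0.553823 = 367.738 ≈ 368

368


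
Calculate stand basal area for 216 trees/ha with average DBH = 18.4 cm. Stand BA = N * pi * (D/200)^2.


(D/200)^2 = (18.4/200)^2 = 0.092^2 = 0.008464
Individual BA = 3.141593 * 0.008464 = 0.0265904 m^2
Stand BA = 216 * 0.0265904 = 5.74353 ≈ 5.74 m^2/ha

5.74 m^2/ha


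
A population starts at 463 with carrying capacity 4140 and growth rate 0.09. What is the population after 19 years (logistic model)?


(K - N0)/N0 = (4140 - 463)/463 = 3677/463 = 7.94168
r*t = 0.09 * 19 = 1.71; exp(-1.71) = 0.180866
7.94168 * 0.180866 = 1.43638
1 + 1.43638 = 2.43638
N = 4140 / 2.43638 = 1699.24 ≈ 1699

1699


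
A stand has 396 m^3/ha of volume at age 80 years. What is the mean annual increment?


MAI = 396 / 80 = 4.95 m^3/ha/yr

4.95 m^3/ha/yr


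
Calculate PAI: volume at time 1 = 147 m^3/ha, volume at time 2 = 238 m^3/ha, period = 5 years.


PAI = (V2 - V1) / period = (238 - 147) / 5 = 91 / 5 = 18.20 m^3/ha/yr

18.20 m^3/ha/yr


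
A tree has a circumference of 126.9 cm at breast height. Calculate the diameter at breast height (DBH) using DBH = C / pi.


DBH = C / pi = 126.9 / 3.141593 = 40.3935 ≈ 40.39 cm

40.39 cm


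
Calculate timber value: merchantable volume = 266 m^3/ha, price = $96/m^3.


Value = 266 * 96 = $25536/ha

$25536/ha


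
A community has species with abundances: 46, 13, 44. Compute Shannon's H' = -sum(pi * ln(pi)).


Total N = 46 + 13 + 44 = 103
Per-species terms:
  p = 46/103 = 0.446602; ln(p) = -0.806087; p*ln(p) = 0.446602 * (-0.806087) = -0.360000
  p = 13/103 = 0.126214; ln(p) = -2.069776; p*ln(p) = 0.126214 * (-2.069776) = -0.261235
  p = 44/103 = 0.427184; ln(p) = -0.850540; p*ln(p) = 0.427184 * (-0.850540) = -0.363337
sum(p*ln(p)) = (-0.360000) + (-0.261235) + (-0.363337) = -0.984572
H' = -(-0.984572) = 0.984572 ≈ 0.9846

0.9846


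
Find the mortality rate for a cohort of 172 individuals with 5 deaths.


Mortality rate = 5 / 172 = 0.029070 ≈ 0.0291

0.0291


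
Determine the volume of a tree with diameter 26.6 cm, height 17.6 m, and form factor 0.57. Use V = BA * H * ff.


(D/200)^2 = (26.6/200)^2 = 0.133^2 = 0.017689
BA = 3.141593 * 0.017689 = 0.0555716 m^2
V = 0.0555716 * 17.6 * 0.57 = 0.557494 ≈ 0.557 m^3

0.557 m^3


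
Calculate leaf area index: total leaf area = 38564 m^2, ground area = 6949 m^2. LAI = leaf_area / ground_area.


LAI = 38564 / 6949 = 5.5496 ≈ 5.55

5.55


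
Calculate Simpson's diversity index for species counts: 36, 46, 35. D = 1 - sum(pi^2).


Total N = 36 + 46 + 35 = 117
Per-species terms:
  p = 36/117 = 0.307692; p^2 = 0.307692^2 = 0.094674
  p = 46/117 = 0.393162; p^2 = 0.393162^2 = 0.154576
  p = 35/117 = 0.299145; p^2 = 0.299145^2 = 0.089488
sum(p^2) = 0.094674 + 0.154576 + 0.089488 = 0.338738
D = 1 - 0.338738 = 0.661262 ≈ 0.6613

0.6613


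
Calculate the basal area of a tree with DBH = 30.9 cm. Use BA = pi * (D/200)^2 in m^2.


D/200 = 30.9/200 = 0.1545 m
(D/200)^2 = 0.1545^2 = 0.02387025
BA = 3.141593 * 0.02387025 = 0.0749906 ≈ 0.0750 m^2

0.0750 m^2


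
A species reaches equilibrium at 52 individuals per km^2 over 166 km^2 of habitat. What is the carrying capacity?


K = 52 * 166 = 8632 individuals

8632 individuals


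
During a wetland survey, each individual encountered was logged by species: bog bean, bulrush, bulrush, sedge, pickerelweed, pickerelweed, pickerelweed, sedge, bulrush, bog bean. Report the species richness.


Total individuals logged = 10
Distinct species (count of individuals): bog bean (2), bulrush (3), sedge (2), pickerelweed (3)
Species richness = number of distinct species = 4

4


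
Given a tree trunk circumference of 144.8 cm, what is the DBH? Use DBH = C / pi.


DBH = C / pi = 144.8 / 3.141593 = 46.0913 ≈ 46.09 cm

46.09 cm


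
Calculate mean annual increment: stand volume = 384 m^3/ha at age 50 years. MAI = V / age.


MAI = 384 / 50 = 7.68 m^3/ha/yr

7.68 m^3/ha/yr


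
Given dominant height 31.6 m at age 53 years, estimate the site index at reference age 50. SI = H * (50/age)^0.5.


50/53 = 0.943396
(0.943396)^0.5 = 0.971286
SI = 31.6 * 0.971286 = 30.6926 ≈ 30.7 m

30.7 m


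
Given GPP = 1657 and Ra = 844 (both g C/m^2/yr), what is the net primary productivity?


NPP = GPP - Ra = 1657 - 844 = 813 g C/m^2/yr

813 g C/m^2/yr


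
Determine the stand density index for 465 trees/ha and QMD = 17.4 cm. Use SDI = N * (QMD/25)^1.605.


QMD/25 = 17.4/25 = 0.696
(0.696)^1.605 = exp(1.605 * ln(0.696)) = exp(1.605 * (-0.362406)) = exp(-0.581662) = 0.558969
SDI = 465 * 0.558969 = 259.921 ≈ 260

260


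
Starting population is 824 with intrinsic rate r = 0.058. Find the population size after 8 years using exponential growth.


r*t = 0.058 * 8 = 0.464
exp(0.464) = 1.59042
N = 824 * 1.59042 = 1310.51 ≈ 1311

1311


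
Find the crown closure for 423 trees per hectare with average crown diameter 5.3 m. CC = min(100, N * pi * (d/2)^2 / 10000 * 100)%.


(d/2)^2 = (5.3/2)^2 = 2.65^2 = 7.0225
Crown area = 3.141593 * 7.0225 = 22.0618 m^2
N * area / 10000 * 100 = 423 * 22.0618 / 10000 * 100 = 93.3214
CC = min(100, 93.3214) = 93.3214 ≈ 93.3%

93.3%


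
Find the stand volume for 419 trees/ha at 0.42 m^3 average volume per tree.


V_stand = 419 * 0.42 = 175.98 ≈ 176.0 m^3/ha

176.0 m^3/ha


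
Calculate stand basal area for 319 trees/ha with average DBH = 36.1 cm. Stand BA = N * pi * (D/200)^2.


(D/200)^2 = (36.1/200)^2 = 0.1805^2 = 0.03258025
Individual BA = 3.141593 * 0.03258025 = 0.102354 m^2
Stand BA = 319 * 0.102354 = 32.6509 ≈ 32.65 m^2/ha

32.65 m^2/ha


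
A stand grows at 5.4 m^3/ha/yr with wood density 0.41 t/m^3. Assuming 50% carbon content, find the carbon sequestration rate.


C = 5.4 * 0.41 * 0.5 = 1.107 ≈ 1.11 t C/ha/yr

1.11 t C/ha/yr


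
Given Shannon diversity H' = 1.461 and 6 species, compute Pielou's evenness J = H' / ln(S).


ln(6) = 1.79176
J = H' / ln(S) = 1.461 / 1.79176 = 0.815399 ≈ 0.8154

0.8154


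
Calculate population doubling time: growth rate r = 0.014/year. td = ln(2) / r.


td = ln(2) / 0.014 = 0.693147 / 0.014 = 49.5105 ≈ 49.5 years

49.5 years


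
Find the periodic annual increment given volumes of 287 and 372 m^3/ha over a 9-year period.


PAI = (V2 - V1) / period = (372 - 287) / 9 = 85 / 9 = 9.4444 ≈ 9.44 m^3/ha/yr

9.44 m^3/ha/yr


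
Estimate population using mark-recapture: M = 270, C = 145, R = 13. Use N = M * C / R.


N = M * C / R = 270 * 145 / 13 = 39150 / 13 = 3011.54 ≈ 3012

3012 individuals


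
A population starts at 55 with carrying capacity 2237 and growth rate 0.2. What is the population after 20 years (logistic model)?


(K - N0)/N0 = (2237 - 55)/55 = 2182/55 = 39.6727
r*t = 0.2 * 20 = 4; exp(-4) = 0.0183156
39.6727 * 0.0183156 = 0.726629
1 + 0.726629 = 1.72663
N = 2237 / 1.72663 = 1295.59 ≈ 1296

1296


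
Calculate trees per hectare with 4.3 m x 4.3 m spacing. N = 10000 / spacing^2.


N = 10000 / 4.3^2 = 10000 / 18.49 = 540.833 ≈ 541 trees/ha

541 trees/ha


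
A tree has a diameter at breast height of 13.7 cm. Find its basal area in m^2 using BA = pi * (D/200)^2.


D/200 = 13.7/200 = 0.0685 m
(D/200)^2 = 0.0685^2 = 0.00469225
BA = 3.141593 * 0.00469225 = 0.0147411 ≈ 0.0147 m^2

0.0147 m^2
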